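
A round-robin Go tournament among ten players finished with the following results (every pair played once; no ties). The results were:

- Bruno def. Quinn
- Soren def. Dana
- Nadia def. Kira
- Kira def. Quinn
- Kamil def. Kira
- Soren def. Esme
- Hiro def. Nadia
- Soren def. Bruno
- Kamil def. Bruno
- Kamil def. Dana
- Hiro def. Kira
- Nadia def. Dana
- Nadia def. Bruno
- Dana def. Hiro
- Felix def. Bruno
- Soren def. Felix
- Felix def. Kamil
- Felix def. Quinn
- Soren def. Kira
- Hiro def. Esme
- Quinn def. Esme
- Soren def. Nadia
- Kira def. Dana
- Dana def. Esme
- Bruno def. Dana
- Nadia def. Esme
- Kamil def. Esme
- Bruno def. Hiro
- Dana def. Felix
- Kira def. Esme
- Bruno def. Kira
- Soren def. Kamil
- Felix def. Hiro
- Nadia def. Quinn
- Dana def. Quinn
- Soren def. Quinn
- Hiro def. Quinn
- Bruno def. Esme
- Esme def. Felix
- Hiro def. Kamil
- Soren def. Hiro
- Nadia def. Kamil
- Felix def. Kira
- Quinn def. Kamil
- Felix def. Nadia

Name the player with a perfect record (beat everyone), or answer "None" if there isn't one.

Soren

Soren has 9 wins out of 9 opponents — a perfect record.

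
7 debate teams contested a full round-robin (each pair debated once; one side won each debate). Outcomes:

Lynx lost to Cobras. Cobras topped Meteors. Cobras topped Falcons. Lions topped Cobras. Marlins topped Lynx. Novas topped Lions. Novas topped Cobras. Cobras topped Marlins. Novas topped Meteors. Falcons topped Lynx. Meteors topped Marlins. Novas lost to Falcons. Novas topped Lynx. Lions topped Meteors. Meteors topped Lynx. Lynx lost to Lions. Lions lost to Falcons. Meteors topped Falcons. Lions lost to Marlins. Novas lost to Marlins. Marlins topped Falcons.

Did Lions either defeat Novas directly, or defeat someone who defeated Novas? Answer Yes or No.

No

Lions did not beat Novas directly.
Lions beat Meteors, Lynx, Cobras, but each of them lost to Novas. No two-step path.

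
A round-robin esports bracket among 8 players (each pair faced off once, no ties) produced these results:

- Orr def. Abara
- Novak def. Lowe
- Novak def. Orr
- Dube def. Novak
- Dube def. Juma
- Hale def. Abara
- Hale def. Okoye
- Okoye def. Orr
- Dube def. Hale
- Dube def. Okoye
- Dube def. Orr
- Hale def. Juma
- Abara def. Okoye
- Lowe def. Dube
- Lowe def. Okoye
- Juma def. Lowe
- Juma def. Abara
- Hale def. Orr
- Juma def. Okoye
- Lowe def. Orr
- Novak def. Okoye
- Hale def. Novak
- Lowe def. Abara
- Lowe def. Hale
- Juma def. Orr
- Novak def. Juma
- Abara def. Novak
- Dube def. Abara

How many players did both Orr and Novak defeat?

0

Orr beat: Abara.
Novak beat: Okoye, Lowe, Orr, Juma.
No one was beaten by both.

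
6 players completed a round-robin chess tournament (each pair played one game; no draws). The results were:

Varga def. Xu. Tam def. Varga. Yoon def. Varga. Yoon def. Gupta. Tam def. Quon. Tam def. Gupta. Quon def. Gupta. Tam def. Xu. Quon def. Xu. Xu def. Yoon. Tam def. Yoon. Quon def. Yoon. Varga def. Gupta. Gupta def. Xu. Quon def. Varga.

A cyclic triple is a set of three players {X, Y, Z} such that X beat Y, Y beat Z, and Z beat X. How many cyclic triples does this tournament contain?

Of the C(6,3) = 20 triples, the cyclic ones are: {Varga, Xu, Yoon}; {Gupta, Xu, Yoon}.
That is 2.

2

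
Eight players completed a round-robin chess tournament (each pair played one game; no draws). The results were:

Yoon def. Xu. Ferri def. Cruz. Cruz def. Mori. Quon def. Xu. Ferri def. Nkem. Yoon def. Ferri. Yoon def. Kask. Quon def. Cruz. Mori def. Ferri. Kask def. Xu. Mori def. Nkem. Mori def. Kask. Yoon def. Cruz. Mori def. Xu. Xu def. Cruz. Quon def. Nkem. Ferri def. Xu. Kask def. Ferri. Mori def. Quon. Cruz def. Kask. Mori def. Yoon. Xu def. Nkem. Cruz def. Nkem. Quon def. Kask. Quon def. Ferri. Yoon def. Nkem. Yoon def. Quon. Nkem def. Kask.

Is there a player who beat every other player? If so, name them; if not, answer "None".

Highest win total is Yoon with 6 (out of 7 possible).
Yoon lost to Mori, so no player went undefeated.

None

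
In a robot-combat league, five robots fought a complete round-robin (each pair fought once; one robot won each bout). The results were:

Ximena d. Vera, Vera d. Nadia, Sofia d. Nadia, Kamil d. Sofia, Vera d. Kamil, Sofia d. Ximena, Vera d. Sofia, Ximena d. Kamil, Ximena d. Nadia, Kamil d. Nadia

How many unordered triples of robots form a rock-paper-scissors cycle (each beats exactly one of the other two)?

2

Win totals: Sofia 2, Kamil 2, Vera 3, Nadia 0, Ximena 3.
A robot with w wins dominates both others in C(w,2) triples; summing gives 1 + 1 + 3 + 0 + 3 = 8 transitive triples.
Total triples C(5,3) = 10, so cyclic triples = 10 − 8 = 2.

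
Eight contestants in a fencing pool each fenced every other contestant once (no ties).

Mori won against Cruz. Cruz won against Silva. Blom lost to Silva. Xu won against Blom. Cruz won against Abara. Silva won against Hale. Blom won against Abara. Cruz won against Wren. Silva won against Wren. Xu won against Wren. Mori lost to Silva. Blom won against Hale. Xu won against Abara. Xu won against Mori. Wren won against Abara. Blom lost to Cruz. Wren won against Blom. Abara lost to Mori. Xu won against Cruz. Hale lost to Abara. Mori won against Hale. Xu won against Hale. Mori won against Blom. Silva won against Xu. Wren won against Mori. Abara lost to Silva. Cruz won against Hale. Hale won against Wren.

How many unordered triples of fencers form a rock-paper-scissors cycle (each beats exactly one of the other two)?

6

Win totals: Hale 1, Mori 4, Silva 6, Blom 2, Abara 1, Xu 6, Wren 3, Cruz 5.
A fencer with w wins dominates both others in C(w,2) triples; summing gives 0 + 6 + 15 + 1 + 0 + 15 + 3 + 10 = 50 transitive triples.
Total triples C(8,3) = 56, so cyclic triples = 56 − 50 = 6.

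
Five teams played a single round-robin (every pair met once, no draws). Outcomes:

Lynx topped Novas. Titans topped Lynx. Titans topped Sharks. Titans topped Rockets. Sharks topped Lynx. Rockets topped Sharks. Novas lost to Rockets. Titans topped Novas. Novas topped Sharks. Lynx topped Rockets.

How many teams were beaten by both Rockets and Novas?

1

Rockets beat: Novas, Sharks.
Novas beat: Sharks.
Both beat: Sharks — 1.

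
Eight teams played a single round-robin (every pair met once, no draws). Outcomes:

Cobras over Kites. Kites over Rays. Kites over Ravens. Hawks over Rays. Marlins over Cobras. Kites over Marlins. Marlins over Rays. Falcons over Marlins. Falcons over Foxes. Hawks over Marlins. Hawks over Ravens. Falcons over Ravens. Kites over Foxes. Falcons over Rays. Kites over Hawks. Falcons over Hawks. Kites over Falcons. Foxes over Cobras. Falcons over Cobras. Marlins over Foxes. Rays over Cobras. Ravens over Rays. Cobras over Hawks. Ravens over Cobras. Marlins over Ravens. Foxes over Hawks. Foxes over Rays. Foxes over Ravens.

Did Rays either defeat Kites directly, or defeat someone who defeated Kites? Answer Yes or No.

Rays did not beat Kites directly.
Rays beat Cobras. Of those, Cobras beat Kites.

Yes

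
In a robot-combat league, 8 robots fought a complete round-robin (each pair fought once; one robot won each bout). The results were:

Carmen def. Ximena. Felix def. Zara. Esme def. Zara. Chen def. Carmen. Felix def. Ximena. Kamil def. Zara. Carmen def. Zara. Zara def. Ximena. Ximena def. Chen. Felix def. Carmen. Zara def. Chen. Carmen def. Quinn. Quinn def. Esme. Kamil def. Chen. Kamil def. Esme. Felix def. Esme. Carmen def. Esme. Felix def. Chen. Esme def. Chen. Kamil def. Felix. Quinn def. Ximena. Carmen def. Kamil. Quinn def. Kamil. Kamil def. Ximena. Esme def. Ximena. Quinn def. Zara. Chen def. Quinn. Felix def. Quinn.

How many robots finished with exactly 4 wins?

1

Win totals: Chen 2, Zara 2, Kamil 5, Quinn 4, Felix 6, Ximena 1, Esme 3, Carmen 5.
Exactly 4: Quinn — 1 robot.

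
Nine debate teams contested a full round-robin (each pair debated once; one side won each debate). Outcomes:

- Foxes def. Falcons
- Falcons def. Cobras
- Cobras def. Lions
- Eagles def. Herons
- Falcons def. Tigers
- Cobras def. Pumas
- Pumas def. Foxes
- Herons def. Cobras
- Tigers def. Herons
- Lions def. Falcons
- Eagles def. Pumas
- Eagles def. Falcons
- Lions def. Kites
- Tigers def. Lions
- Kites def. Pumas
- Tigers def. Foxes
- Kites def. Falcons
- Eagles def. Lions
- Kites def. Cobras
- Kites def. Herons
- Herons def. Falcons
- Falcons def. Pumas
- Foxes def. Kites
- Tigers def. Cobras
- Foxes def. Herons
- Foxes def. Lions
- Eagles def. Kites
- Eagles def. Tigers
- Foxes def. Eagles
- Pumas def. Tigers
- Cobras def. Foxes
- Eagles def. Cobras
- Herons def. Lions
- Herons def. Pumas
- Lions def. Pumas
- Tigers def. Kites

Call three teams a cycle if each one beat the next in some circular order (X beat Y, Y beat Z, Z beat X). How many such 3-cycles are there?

Win totals: Falcons 3, Cobras 3, Pumas 2, Lions 3, Tigers 5, Foxes 5, Kites 4, Eagles 7, Herons 4.
A team with w wins dominates both others in C(w,2) triples; summing gives 3 + 3 + 1 + 3 + 10 + 10 + 6 + 21 + 6 = 63 transitive triples.
Total triples C(9,3) = 84, so cyclic triples = 84 − 63 = 21.

21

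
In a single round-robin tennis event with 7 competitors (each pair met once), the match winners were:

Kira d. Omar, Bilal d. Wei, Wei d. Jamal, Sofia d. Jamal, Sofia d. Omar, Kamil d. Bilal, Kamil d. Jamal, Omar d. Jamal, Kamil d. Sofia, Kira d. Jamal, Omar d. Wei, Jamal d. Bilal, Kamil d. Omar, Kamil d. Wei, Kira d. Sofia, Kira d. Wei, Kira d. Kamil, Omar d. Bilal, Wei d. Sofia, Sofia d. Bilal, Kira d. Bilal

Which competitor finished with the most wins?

Kira

Win totals: Bilal 1, Jamal 1, Omar 3, Wei 2, Sofia 3, Kamil 5, Kira 6.
Kira leads with 6 wins (next highest: 5).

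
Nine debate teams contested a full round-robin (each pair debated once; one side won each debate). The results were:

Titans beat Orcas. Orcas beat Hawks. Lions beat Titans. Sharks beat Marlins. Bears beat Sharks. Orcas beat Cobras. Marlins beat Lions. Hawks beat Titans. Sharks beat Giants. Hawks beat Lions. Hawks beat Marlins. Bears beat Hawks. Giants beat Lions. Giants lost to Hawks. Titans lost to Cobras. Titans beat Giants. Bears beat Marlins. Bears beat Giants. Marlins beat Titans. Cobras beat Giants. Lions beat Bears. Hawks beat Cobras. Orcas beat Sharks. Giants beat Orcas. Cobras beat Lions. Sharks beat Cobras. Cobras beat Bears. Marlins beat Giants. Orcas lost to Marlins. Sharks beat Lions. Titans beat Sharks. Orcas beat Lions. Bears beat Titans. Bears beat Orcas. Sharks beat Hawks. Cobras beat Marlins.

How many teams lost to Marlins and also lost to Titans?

2

Marlins beat: Titans, Giants, Lions, Orcas.
Titans beat: Giants, Sharks, Orcas.
Both beat: Giants, Orcas — 2.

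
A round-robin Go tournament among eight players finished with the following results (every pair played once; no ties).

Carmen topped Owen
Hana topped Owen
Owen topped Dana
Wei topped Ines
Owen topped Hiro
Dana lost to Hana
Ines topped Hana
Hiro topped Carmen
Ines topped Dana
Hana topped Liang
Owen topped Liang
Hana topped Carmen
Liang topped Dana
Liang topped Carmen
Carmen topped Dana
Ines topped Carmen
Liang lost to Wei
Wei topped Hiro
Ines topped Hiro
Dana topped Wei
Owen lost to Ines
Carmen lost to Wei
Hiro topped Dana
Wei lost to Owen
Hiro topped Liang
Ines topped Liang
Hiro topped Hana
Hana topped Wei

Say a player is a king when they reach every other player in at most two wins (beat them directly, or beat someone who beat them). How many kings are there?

Wei reaches everyone (king).
Owen reaches everyone (king).
Dana cannot reach Owen, Hana in two steps.
Hana reaches everyone (king).
Hiro cannot reach Ines in two steps.
Liang cannot reach Hana, Hiro, Ines in two steps.
Ines reaches everyone (king).
Carmen cannot reach Hana, Ines in two steps.
Kings: Wei, Owen, Hana, Ines — 4.

4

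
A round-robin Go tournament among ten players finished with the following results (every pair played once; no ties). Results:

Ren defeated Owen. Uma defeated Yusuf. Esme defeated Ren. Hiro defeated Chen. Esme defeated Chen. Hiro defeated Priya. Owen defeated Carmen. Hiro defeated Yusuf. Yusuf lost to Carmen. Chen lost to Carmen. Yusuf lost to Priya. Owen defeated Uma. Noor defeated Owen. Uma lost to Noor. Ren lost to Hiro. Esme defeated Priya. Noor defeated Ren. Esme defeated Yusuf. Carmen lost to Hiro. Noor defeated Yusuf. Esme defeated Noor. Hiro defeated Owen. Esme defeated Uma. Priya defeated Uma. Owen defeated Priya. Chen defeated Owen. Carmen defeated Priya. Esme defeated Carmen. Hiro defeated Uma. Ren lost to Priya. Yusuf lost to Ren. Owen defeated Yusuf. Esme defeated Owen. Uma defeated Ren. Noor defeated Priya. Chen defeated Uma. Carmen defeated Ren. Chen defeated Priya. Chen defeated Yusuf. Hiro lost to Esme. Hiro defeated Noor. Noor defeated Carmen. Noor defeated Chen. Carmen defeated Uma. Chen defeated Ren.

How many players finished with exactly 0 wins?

1

Win totals: Priya 3, Hiro 8, Chen 5, Yusuf 0, Owen 4, Carmen 5, Noor 7, Esme 9, Ren 2, Uma 2.
Exactly 0: Yusuf — 1 player.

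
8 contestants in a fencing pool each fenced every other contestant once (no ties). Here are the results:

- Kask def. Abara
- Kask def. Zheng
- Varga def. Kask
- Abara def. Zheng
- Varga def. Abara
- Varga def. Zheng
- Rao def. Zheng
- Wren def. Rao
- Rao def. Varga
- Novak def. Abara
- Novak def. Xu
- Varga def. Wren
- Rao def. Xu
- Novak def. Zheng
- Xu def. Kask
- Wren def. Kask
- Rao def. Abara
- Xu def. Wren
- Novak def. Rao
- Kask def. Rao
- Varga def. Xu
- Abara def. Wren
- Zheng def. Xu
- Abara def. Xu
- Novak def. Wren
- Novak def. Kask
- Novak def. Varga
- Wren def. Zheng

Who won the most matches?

Novak

Win totals: Varga 5, Xu 2, Rao 4, Novak 7, Wren 3, Abara 3, Kask 3, Zheng 1.
Novak leads with 7 wins (next highest: 5).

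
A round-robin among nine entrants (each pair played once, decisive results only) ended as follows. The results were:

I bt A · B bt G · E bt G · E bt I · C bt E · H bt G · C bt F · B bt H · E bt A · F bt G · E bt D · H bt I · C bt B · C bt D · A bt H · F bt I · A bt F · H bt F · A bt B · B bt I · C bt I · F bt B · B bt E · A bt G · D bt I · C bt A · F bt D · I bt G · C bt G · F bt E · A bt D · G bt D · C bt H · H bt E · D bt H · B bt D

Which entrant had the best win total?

C

Win totals: A 5, B 5, C 8, D 2, E 4, F 5, G 1, H 4, I 2.
C leads with 8 wins (next highest: 5).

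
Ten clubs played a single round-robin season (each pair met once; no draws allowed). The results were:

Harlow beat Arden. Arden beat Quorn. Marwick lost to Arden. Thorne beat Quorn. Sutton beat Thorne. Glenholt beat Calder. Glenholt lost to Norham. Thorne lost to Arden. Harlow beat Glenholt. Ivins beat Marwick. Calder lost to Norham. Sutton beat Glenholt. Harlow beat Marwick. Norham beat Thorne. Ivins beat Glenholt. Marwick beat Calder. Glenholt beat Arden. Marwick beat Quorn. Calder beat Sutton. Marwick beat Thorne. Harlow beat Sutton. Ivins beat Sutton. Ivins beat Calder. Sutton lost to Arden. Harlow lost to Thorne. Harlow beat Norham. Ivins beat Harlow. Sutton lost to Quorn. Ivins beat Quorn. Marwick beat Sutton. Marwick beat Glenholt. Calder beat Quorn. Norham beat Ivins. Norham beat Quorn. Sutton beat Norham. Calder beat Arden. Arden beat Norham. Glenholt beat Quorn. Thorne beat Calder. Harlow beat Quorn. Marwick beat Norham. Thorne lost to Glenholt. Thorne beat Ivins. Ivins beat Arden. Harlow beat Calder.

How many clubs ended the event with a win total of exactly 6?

Win totals: Thorne 4, Calder 3, Glenholt 4, Harlow 7, Ivins 7, Arden 5, Sutton 3, Quorn 1, Marwick 6, Norham 5.
Exactly 6: Marwick — 1 club.

1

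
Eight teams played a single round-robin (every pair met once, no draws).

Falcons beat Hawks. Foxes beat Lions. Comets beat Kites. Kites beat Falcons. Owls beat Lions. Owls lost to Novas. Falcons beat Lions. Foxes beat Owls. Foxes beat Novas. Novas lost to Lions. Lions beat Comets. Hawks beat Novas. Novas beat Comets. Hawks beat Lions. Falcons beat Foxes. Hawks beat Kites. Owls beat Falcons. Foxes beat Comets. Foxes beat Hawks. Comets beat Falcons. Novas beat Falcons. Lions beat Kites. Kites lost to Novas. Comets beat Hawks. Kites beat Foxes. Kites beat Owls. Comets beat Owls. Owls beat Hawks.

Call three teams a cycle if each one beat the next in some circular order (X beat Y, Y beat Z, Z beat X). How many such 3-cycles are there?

19

Win totals: Owls 3, Kites 3, Novas 4, Comets 4, Foxes 5, Falcons 3, Lions 3, Hawks 3.
A team with w wins dominates both others in C(w,2) triples; summing gives 3 + 3 + 6 + 6 + 10 + 3 + 3 + 3 = 37 transitive triples.
Total triples C(8,3) = 56, so cyclic triples = 56 − 37 = 19.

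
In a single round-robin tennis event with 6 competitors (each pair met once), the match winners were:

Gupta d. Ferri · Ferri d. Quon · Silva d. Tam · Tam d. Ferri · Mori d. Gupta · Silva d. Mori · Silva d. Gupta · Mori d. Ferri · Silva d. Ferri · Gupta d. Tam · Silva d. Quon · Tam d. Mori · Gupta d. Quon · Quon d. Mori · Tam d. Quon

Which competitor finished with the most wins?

Win totals: Gupta 3, Mori 2, Silva 5, Ferri 1, Quon 1, Tam 3.
Silva leads with 5 wins (next highest: 3).

Silva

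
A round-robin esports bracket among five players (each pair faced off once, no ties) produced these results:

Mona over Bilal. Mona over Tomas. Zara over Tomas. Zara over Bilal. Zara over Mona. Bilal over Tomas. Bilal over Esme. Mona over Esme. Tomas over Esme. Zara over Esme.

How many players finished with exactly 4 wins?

1

Win totals: Esme 0, Bilal 2, Zara 4, Mona 3, Tomas 1.
Exactly 4: Zara — 1 player.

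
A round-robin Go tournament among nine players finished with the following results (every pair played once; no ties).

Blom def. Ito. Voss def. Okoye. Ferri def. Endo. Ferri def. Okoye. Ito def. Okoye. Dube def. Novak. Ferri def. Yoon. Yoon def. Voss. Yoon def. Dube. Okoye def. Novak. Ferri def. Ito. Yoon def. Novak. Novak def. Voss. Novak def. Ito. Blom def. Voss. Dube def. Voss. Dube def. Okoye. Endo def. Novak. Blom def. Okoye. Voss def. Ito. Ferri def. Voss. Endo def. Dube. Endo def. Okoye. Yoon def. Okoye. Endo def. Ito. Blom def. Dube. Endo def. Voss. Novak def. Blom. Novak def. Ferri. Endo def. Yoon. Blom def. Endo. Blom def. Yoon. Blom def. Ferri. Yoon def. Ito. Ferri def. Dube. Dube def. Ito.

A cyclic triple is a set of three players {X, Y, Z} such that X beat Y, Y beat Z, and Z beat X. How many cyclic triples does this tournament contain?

Win totals: Yoon 5, Ferri 6, Endo 6, Novak 4, Ito 1, Blom 7, Dube 4, Okoye 1, Voss 2.
A player with w wins dominates both others in C(w,2) triples; summing gives 10 + 15 + 15 + 6 + 0 + 21 + 6 + 0 + 1 = 74 transitive triples.
Total triples C(9,3) = 84, so cyclic triples = 84 − 74 = 10.

10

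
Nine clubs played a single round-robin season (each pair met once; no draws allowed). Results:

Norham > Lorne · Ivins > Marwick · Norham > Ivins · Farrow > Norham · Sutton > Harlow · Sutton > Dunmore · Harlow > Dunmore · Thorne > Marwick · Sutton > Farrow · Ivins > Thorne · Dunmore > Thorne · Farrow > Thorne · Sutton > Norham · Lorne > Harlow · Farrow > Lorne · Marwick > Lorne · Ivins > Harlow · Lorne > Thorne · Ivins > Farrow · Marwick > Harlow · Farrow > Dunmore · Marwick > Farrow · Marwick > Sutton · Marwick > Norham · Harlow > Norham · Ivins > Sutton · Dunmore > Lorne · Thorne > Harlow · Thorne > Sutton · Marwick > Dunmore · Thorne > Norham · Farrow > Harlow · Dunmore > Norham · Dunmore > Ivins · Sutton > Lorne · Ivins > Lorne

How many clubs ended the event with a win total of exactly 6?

Win totals: Sutton 5, Marwick 6, Dunmore 4, Lorne 2, Norham 2, Farrow 5, Harlow 2, Thorne 4, Ivins 6.
Exactly 6: Marwick, Ivins — 2 clubs.

2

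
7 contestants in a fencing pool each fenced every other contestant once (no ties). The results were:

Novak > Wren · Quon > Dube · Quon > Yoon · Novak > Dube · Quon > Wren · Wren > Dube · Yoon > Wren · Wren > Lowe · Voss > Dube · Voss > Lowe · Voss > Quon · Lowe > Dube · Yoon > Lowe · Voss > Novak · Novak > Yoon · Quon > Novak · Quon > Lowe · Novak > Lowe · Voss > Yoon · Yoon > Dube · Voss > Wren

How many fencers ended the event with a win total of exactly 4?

Win totals: Yoon 3, Quon 5, Voss 6, Dube 0, Novak 4, Lowe 1, Wren 2.
Exactly 4: Novak — 1 fencer.

1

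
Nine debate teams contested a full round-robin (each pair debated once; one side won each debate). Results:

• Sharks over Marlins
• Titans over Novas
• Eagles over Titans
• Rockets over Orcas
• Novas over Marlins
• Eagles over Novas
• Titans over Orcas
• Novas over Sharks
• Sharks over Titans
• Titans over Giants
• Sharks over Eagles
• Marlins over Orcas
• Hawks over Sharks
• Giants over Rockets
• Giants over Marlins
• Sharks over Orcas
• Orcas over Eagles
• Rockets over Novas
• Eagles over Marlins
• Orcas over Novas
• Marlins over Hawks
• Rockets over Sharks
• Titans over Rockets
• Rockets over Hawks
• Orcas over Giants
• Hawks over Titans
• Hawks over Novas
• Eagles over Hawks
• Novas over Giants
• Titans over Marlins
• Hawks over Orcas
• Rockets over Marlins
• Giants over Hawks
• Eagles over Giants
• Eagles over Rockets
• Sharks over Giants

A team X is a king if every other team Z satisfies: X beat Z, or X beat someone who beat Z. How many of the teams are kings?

7

Titans reaches everyone (king).
Marlins cannot reach Rockets in two steps.
Eagles reaches everyone (king).
Novas reaches everyone (king).
Orcas reaches everyone (king).
Hawks reaches everyone (king).
Rockets reaches everyone (king).
Giants cannot reach Eagles in two steps.
Sharks reaches everyone (king).
Kings: Titans, Eagles, Novas, Orcas, Hawks, Rockets, Sharks — 7.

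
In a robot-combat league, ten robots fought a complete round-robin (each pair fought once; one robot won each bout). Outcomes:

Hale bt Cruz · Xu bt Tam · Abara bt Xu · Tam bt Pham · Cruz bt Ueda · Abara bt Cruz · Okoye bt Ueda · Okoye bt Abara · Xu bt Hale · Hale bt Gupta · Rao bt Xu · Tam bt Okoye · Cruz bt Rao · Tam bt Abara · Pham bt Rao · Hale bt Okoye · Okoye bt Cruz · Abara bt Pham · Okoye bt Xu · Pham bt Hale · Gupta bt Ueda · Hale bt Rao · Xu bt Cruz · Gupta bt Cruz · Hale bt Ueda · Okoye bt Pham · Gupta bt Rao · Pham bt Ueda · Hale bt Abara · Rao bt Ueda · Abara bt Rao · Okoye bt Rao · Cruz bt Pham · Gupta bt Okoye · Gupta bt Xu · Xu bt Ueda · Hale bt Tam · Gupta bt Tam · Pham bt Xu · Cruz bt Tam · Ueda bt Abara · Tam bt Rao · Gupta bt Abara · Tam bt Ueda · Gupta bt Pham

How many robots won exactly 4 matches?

4

Win totals: Okoye 6, Cruz 4, Tam 5, Hale 7, Rao 2, Abara 4, Ueda 1, Xu 4, Pham 4, Gupta 8.
Exactly 4: Cruz, Abara, Xu, Pham — 4 robots.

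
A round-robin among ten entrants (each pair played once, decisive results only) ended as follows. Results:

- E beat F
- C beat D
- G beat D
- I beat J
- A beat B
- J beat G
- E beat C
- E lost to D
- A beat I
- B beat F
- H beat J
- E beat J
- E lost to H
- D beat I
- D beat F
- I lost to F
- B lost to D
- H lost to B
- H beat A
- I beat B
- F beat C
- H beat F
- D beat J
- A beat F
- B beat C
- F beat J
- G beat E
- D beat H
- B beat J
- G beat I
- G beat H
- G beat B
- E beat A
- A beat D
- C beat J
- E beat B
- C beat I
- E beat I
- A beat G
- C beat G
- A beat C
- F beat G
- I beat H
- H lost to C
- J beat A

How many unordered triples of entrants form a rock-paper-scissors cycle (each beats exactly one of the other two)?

33

Win totals: A 6, B 4, C 5, D 6, E 6, F 4, G 5, H 4, I 3, J 2.
An entrant with w wins dominates both others in C(w,2) triples; summing gives 15 + 6 + 10 + 15 + 15 + 6 + 10 + 6 + 3 + 1 = 87 transitive triples.
Total triples C(10,3) = 120, so cyclic triples = 120 − 87 = 33.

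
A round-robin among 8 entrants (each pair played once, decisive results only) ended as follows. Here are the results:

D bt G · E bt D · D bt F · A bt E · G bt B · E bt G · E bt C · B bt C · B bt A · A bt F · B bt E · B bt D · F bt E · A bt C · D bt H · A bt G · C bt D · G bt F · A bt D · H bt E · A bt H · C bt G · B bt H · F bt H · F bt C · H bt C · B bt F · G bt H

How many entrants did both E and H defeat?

E beat: C, D, G.
H beat: C, E.
Both beat: C — 1.

1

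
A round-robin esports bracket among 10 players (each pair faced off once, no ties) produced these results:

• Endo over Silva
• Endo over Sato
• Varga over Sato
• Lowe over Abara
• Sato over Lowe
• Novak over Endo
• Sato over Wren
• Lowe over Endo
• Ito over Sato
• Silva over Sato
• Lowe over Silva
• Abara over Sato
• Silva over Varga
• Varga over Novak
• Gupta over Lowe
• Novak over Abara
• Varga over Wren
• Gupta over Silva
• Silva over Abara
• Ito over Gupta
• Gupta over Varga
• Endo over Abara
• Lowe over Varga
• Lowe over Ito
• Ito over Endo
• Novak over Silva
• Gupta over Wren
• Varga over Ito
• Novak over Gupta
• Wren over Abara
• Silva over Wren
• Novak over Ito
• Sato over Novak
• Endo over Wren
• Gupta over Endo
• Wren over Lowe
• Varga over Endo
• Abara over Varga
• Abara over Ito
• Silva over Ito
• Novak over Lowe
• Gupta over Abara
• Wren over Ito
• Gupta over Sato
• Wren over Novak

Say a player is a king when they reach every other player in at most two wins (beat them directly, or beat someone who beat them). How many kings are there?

8

Lowe reaches everyone (king).
Sato reaches everyone (king).
Ito reaches everyone (king).
Gupta reaches everyone (king).
Novak reaches everyone (king).
Endo cannot reach Gupta in two steps.
Silva reaches everyone (king).
Wren reaches everyone (king).
Varga reaches everyone (king).
Abara cannot reach Silva in two steps.
Kings: Lowe, Sato, Ito, Gupta, Novak, Silva, Wren, Varga — 8.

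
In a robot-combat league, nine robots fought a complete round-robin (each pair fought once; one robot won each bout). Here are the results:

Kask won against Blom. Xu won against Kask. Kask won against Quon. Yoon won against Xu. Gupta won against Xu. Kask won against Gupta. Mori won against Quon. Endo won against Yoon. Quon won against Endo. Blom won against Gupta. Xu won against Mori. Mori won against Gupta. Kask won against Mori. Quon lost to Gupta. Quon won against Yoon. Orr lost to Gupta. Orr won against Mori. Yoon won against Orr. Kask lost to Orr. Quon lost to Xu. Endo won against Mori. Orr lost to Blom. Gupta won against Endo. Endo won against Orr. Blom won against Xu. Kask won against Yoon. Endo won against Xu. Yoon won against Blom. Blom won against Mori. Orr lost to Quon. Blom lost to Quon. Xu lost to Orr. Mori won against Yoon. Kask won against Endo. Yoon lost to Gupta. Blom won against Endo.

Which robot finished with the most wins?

Kask

Win totals: Quon 4, Blom 5, Endo 4, Orr 3, Mori 3, Yoon 3, Kask 6, Gupta 5, Xu 3.
Kask leads with 6 wins (next highest: 5).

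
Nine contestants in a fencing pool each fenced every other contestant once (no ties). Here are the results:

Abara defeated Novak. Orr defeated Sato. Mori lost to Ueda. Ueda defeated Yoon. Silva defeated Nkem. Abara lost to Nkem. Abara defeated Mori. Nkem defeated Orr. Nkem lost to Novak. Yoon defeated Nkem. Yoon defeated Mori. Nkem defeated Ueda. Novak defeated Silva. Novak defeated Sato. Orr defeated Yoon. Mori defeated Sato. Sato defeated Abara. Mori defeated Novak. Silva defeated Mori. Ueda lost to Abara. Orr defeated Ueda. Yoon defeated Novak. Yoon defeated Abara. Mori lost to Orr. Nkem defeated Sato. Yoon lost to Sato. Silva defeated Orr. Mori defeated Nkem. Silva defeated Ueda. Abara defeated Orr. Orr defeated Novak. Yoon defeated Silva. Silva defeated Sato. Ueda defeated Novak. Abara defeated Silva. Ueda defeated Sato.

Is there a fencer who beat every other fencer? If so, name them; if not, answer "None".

Highest win total is Yoon with 5 (out of 8 possible).
Yoon lost to Ueda, Sato, Orr, so no fencer went undefeated.

None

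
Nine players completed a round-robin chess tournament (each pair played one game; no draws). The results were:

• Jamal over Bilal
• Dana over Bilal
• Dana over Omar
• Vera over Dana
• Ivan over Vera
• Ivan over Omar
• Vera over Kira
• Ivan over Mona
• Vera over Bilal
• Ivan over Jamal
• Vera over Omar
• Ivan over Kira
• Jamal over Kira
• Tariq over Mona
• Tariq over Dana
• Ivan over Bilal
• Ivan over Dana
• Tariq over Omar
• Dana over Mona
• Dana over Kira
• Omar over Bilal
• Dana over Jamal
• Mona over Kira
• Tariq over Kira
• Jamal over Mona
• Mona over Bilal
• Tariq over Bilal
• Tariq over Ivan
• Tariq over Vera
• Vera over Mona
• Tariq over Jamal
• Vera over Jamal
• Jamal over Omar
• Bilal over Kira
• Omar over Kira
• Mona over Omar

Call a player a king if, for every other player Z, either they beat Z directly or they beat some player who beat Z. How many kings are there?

1

Jamal cannot reach Tariq, Dana, Ivan, Vera in two steps.
Tariq reaches everyone (king).
Bilal cannot reach Jamal, Tariq, Dana, Ivan, Mona, Omar, Vera in two steps.
Dana cannot reach Tariq, Ivan, Vera in two steps.
Kira cannot reach Jamal, Tariq, Bilal, Dana, Ivan, Mona, Omar, Vera in two steps.
Ivan cannot reach Tariq in two steps.
Mona cannot reach Jamal, Tariq, Dana, Ivan, Vera in two steps.
Omar cannot reach Jamal, Tariq, Dana, Ivan, Mona, Vera in two steps.
Vera cannot reach Tariq, Ivan in two steps.
Kings: Tariq — 1.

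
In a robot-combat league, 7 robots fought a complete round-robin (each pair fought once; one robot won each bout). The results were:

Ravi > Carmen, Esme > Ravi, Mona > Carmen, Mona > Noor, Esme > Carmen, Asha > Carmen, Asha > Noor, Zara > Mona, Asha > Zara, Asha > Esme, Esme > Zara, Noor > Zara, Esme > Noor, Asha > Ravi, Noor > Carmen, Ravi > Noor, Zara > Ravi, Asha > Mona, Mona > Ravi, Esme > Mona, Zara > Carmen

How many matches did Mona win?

Mona's results: beat Noor, Carmen, Ravi; lost to Zara, Esme, Asha.
That is 3 wins.

3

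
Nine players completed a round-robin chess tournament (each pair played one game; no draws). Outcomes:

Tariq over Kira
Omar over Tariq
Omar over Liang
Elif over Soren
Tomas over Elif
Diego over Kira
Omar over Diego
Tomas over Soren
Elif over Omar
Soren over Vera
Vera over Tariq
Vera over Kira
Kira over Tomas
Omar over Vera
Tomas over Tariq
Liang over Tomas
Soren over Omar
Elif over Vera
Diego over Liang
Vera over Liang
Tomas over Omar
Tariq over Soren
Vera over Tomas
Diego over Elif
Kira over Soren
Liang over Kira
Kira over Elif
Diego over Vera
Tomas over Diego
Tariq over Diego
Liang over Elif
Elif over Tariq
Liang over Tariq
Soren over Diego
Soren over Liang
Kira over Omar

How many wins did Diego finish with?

Diego's results: beat Vera, Elif, Liang, Kira; lost to Tomas, Soren, Omar, Tariq.
That is 4 wins.

4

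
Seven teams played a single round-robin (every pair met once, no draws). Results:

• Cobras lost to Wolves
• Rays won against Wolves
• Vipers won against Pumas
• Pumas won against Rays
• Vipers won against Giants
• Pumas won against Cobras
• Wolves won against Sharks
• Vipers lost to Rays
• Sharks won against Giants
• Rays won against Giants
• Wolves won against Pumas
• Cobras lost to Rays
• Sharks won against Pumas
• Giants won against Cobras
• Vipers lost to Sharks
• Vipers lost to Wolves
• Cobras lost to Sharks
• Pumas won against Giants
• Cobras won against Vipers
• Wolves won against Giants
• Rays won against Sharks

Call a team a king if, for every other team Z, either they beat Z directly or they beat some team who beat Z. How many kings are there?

3

Giants cannot reach Wolves, Pumas, Rays, Sharks in two steps.
Wolves reaches everyone (king).
Pumas reaches everyone (king).
Vipers cannot reach Wolves, Sharks in two steps.
Rays reaches everyone (king).
Cobras cannot reach Wolves, Rays, Sharks in two steps.
Sharks cannot reach Wolves in two steps.
Kings: Wolves, Pumas, Rays — 3.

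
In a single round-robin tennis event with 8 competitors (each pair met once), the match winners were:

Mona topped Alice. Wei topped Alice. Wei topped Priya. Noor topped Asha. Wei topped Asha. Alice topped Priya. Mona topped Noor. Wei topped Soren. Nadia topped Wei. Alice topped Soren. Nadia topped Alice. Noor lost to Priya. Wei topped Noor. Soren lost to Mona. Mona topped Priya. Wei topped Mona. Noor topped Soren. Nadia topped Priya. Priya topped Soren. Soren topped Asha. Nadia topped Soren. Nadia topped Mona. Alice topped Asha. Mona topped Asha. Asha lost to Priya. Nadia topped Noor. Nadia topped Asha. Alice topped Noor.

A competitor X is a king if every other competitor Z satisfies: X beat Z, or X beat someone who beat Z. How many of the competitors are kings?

1

Alice cannot reach Wei, Nadia, Mona in two steps.
Soren cannot reach Alice, Wei, Nadia, Priya, Mona, Noor in two steps.
Wei cannot reach Nadia in two steps.
Nadia reaches everyone (king).
Asha cannot reach Alice, Soren, Wei, Nadia, Priya, Mona, Noor in two steps.
Priya cannot reach Alice, Wei, Nadia, Mona in two steps.
Mona cannot reach Wei, Nadia in two steps.
Noor cannot reach Alice, Wei, Nadia, Priya, Mona in two steps.
Kings: Nadia — 1.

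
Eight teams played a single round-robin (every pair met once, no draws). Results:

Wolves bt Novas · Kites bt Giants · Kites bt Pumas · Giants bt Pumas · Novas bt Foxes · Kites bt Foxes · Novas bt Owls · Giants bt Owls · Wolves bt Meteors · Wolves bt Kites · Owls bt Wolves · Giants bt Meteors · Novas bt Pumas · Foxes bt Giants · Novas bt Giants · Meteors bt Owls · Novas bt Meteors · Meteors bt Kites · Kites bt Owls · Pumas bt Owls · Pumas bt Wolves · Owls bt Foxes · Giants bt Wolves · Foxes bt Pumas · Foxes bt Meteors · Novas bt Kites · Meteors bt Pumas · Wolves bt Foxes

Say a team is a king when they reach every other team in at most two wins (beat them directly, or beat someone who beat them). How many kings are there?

Meteors cannot reach Novas in two steps.
Giants reaches everyone (king).
Foxes cannot reach Novas in two steps.
Owls reaches everyone (king).
Novas reaches everyone (king).
Wolves reaches everyone (king).
Pumas cannot reach Giants in two steps.
Kites cannot reach Novas in two steps.
Kings: Giants, Owls, Novas, Wolves — 4.

4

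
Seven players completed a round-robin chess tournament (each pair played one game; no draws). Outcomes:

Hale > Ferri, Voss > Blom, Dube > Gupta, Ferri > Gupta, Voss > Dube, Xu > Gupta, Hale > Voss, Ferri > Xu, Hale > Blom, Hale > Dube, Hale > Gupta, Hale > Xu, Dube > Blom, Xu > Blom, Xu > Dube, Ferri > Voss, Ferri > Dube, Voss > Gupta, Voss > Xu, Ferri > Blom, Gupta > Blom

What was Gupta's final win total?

1

Gupta's results: beat Blom; lost to Ferri, Xu, Dube, Hale, Voss.
That is 1 win.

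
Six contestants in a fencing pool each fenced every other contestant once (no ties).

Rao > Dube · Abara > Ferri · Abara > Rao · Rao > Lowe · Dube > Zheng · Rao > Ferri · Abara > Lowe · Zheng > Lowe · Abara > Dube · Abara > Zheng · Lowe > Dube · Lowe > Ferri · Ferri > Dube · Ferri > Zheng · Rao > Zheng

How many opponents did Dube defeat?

Dube's results: beat Zheng; lost to Ferri, Abara, Rao, Lowe.
That is 1 win.

1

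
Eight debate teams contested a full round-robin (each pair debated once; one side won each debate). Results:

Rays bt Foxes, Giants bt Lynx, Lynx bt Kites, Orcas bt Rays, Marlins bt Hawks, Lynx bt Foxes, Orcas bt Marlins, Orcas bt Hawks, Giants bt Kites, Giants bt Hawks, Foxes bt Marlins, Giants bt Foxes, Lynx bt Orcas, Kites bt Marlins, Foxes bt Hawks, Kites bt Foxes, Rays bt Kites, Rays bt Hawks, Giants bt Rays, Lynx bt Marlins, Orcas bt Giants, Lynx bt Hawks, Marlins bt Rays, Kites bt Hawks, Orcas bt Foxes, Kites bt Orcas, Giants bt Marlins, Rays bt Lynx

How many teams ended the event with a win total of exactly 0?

Win totals: Orcas 5, Hawks 0, Giants 6, Marlins 2, Lynx 5, Kites 4, Foxes 2, Rays 4.
Exactly 0: Hawks — 1 team.

1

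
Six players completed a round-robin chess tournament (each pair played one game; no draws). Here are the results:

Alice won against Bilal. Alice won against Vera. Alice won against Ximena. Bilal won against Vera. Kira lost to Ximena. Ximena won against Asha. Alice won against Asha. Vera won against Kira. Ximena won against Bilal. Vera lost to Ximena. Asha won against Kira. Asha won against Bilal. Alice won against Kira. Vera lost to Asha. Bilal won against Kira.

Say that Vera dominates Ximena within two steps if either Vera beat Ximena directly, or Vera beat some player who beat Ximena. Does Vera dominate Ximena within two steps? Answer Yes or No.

No

Vera did not beat Ximena directly.
Vera beat Kira, but each of them lost to Ximena. No two-step path.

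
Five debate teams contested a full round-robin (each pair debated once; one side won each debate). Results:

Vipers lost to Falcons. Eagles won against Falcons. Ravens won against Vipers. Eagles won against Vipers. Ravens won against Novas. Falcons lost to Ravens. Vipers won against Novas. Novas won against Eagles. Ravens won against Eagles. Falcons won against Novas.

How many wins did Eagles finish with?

2

Eagles' results: beat Falcons, Vipers; lost to Novas, Ravens.
That is 2 wins.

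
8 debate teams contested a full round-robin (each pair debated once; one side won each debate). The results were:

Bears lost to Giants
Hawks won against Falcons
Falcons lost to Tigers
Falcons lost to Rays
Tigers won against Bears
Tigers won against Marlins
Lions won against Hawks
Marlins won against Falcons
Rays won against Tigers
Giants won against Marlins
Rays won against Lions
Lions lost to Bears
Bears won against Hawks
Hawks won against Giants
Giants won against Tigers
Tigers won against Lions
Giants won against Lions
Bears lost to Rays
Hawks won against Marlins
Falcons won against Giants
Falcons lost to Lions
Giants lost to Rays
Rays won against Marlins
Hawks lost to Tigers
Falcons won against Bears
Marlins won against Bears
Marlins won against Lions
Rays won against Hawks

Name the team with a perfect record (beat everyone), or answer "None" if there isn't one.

Rays has 7 wins out of 7 opponents — a perfect record.

Rays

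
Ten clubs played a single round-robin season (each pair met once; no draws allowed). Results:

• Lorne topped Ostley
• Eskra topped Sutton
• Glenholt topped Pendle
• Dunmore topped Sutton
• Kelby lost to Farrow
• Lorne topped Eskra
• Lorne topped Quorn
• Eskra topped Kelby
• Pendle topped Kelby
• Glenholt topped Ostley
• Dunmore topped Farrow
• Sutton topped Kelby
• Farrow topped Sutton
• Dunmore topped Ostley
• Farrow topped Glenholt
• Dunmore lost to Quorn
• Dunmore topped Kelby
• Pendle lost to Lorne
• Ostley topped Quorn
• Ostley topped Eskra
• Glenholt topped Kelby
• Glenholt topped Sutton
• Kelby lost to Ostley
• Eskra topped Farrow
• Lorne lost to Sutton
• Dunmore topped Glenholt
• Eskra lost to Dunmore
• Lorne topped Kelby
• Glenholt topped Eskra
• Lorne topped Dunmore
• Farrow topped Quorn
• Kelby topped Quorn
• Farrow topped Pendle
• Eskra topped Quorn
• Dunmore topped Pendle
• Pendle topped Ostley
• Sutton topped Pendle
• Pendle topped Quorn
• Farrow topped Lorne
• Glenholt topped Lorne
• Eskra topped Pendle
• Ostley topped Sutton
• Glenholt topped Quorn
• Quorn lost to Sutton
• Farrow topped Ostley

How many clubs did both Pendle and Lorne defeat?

3

Pendle beat: Kelby, Ostley, Quorn.
Lorne beat: Dunmore, Eskra, Kelby, Ostley, Pendle, Quorn.
Both beat: Kelby, Ostley, Quorn — 3.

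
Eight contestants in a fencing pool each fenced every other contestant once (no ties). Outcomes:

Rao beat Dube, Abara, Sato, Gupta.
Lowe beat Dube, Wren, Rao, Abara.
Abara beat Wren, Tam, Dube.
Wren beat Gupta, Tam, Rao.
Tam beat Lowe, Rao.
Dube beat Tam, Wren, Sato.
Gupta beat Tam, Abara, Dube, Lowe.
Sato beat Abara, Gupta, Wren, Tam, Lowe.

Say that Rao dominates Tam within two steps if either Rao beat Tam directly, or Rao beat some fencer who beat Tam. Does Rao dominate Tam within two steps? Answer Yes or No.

Yes

Rao did not beat Tam directly.
Rao beat Gupta, Dube, Abara, Sato. Of those, Gupta beat Tam.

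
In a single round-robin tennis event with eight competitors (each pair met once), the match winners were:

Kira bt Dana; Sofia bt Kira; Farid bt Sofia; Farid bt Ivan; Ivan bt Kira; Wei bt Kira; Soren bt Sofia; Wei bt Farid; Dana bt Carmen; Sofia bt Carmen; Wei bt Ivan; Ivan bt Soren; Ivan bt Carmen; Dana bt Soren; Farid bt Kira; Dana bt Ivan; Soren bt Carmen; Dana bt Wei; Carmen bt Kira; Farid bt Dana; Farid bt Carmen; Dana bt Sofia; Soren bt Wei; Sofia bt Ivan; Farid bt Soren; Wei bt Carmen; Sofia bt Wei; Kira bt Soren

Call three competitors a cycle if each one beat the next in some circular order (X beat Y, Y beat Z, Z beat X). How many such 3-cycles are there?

Win totals: Soren 3, Carmen 1, Sofia 4, Ivan 3, Wei 4, Farid 6, Kira 2, Dana 5.
A competitor with w wins dominates both others in C(w,2) triples; summing gives 3 + 0 + 6 + 3 + 6 + 15 + 1 + 10 = 44 transitive triples.
Total triples C(8,3) = 56, so cyclic triples = 56 − 44 = 12.

12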